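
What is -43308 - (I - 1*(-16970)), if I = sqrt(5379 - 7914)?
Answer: -60278 - 13*I*sqrt(15) ≈ -60278.0 - 50.349*I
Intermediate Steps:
I = 13*I*sqrt(15) (I = sqrt(-2535) = 13*I*sqrt(15) ≈ 50.349*I)
-43308 - (I - 1*(-16970)) = -43308 - (13*I*sqrt(15) - 1*(-16970)) = -43308 - (13*I*sqrt(15) + 16970) = -43308 - (16970 + 13*I*sqrt(15)) = -43308 + (-16970 - 13*I*sqrt(15)) = -60278 - 13*I*sqrt(15)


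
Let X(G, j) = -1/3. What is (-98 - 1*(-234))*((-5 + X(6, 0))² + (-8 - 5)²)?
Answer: 241672/9 ≈ 26852.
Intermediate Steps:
X(G, j) = -⅓ (X(G, j) = -1*⅓ = -⅓)
(-98 - 1*(-234))*((-5 + X(6, 0))² + (-8 - 5)²) = (-98 - 1*(-234))*((-5 - ⅓)² + (-8 - 5)²) = (-98 + 234)*((-16/3)² + (-13)²) = 136*(256/9 + 169) = 136*(1777/9) = 241672/9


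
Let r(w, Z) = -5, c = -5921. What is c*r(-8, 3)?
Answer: 29605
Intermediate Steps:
c*r(-8, 3) = -5921*(-5) = 29605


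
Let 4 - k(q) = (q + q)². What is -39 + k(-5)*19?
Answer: -1863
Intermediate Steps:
k(q) = 4 - 4*q² (k(q) = 4 - (q + q)² = 4 - (2*q)² = 4 - 4*q²)
-39 + k(-5)*19 = -39 + (4 - 4*(-5)²)*19 = -39 + (4 - 4*25)*19 = -39 + (4 - 100)*19 = -39 - 96*19 = -39 - 1824 = -1863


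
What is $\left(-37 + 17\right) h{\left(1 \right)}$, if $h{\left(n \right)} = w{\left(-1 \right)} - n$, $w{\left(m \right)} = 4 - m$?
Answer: $-80$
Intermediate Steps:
$h{\left(n \right)} = 5 - n$ ($h{\left(n \right)} = \left(4 - -1\right) - n = \left(4 + 1\right) - n = 5 - n$)
$\left(-37 + 17\right) h{\left(1 \right)} = \left(-37 + 17\right) \left(5 - 1\right) = - 20 \left(5 - 1\right) = \left(-20\right) 4 = -80$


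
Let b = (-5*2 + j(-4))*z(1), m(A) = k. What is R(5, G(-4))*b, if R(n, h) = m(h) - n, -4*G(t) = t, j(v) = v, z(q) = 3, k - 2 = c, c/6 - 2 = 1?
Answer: -630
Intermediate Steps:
c = 18 (c = 12 + 6*1 = 12 + 6 = 18)
k = 20 (k = 2 + 18 = 20)
m(A) = 20
G(t) = -t/4
R(n, h) = 20 - n
b = -42 (b = (-5*2 - 4)*3 = (-10 - 4)*3 = -14*3 = -42)
R(5, G(-4))*b = (20 - 1*5)*(-42) = (20 - 5)*(-42) = 15*(-42) = -630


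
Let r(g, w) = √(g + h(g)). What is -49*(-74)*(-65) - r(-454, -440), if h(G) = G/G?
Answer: -235690 - I*√453 ≈ -2.3569e+5 - 21.284*I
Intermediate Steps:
h(G) = 1
r(g, w) = √(1 + g) (r(g, w) = √(g + 1) = √(1 + g))
-49*(-74)*(-65) - r(-454, -440) = -49*(-74)*(-65) - √(1 - 454) = 3626*(-65) - √(-453) = -235690 - I*√453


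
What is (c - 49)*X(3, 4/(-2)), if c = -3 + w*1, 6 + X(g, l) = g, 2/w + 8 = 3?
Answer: 786/5 ≈ 157.20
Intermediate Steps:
w = -⅖ (w = 2/(-8 + 3) = 2/(-5) = 2*(-⅕) = -⅖ ≈ -0.40000)
X(g, l) = -6 + g
c = -17/5 (c = -3 - ⅖*1 = -3 - ⅖ = -17/5 ≈ -3.4000)
(c - 49)*X(3, 4/(-2)) = (-17/5 - 49)*(-6 + 3) = -262/5*(-3) = 786/5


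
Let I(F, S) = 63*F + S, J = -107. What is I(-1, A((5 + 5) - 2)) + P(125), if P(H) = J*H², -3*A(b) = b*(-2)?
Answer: -5015798/3 ≈ -1.6719e+6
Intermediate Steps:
A(b) = 2*b/3 (A(b) = -b*(-2)/3 = -(-2)*b/3 = 2*b/3)
P(H) = -107*H²
I(F, S) = S + 63*F
I(-1, A((5 + 5) - 2)) + P(125) = (2*((5 + 5) - 2)/3 + 63*(-1)) - 107*125² = (2*(10 - 2)/3 - 63) - 107*15625 = ((⅔)*8 - 63) - 1671875 = (16/3 - 63) - 1671875 = -173/3 - 1671875 = -5015798/3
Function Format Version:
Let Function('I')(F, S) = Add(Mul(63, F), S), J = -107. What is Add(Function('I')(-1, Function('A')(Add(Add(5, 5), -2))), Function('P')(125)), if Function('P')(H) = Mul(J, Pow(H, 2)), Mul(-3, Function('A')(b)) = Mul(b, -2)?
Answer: Rational(-5015798, 3) ≈ -1.6719e+6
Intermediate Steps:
Function('A')(b) = Mul(Rational(2, 3), b) (Function('A')(b) = Mul(Rational(-1, 3), Mul(b, -2)) = Mul(Rational(-1, 3), Mul(-2, b)) = Mul(Rational(2, 3), b))
Function('P')(H) = Mul(-107, Pow(H, 2))
Function('I')(F, S) = Add(S, Mul(63, F))
Add(Function('I')(-1, Function('A')(Add(Add(5, 5), -2))), Function('P')(125)) = Add(Add(Mul(Rational(2, 3), Add(Add(5, 5), -2)), Mul(63, -1)), Mul(-107, Pow(125, 2))) = Add(Add(Mul(Rational(2, 3), Add(10, -2)), -63), Mul(-107, 15625)) = Add(Add(Mul(Rational(2, 3), 8), -63), -1671875) = Add(Add(Rational(16, 3), -63), -1671875) = Add(Rational(-173, 3), -1671875) = Rational(-5015798, 3)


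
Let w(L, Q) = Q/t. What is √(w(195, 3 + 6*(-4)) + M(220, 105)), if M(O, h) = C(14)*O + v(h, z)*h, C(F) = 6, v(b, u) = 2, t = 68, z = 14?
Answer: √1768323/34 ≈ 39.111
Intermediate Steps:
M(O, h) = 2*h + 6*O (M(O, h) = 6*O + 2*h = 2*h + 6*O)
w(L, Q) = Q/68
√(w(195, 3 + 6*(-4)) + M(220, 105)) = √((3 + 6*(-4))/68 + (2*105 + 6*220)) = √((3 - 24)/68 + (210 + 1320)) = √((1/68)*(-21) + 1530) = √(-21/68 + 1530) = √(104019/68) = √1768323/34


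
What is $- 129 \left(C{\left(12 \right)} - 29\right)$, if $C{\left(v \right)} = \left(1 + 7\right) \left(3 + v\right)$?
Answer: $-11739$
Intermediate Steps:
$C{\left(v \right)} = 24 + 8 v$ ($C{\left(v \right)} = 8 \left(3 + v\right) = 24 + 8 v$)
$- 129 \left(C{\left(12 \right)} - 29\right) = - 129 \left(\left(24 + 8 \cdot 12\right) - 29\right) = - 129 \left(\left(24 + 96\right) - 29\right) = - 129 \left(120 - 29\right) = \left(-129\right) 91 = -11739$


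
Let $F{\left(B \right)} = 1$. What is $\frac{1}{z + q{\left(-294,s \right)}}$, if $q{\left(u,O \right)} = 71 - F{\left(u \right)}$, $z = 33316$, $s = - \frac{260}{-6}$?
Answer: $\frac{1}{33386} \approx 2.9953 \cdot 10^{-5}$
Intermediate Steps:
$s = \frac{130}{3}$ ($s = \left(-260\right) \left(- \frac{1}{6}\right) = \frac{130}{3} \approx 43.333$)
$q{\left(u,O \right)} = 70$ ($q{\left(u,O \right)} = 71 - 1 = 70$)
$\frac{1}{z + q{\left(-294,s \right)}} = \frac{1}{33316 + 70} = \frac{1}{33386}$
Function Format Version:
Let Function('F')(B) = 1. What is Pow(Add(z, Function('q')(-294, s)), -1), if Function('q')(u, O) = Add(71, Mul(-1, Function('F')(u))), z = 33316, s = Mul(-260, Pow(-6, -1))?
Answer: Rational(1, 33386) ≈ 2.9953e-5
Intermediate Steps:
s = Rational(130, 3) (s = Mul(-260, Rational(-1, 6)) = Rational(130, 3) ≈ 43.333)
Function('q')(u, O) = 70 (Function('q')(u, O) = Add(71, Mul(-1, 1)) = Add(71, -1) = 70)
Pow(Add(z, Function('q')(-294, s)), -1) = Pow(Add(33316, 70), -1) = Pow(33386, -1) = Rational(1, 33386)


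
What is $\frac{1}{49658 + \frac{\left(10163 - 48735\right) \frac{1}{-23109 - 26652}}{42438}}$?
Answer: $\frac{1055878659}{52432822467908} \approx 2.0138 \cdot 10^{-5}$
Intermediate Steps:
$\frac{1}{49658 + \frac{\left(10163 - 48735\right) \frac{1}{-23109 - 26652}}{42438}} = \frac{1}{49658 + - \frac{38572}{-49761} \cdot \frac{1}{42438}} = \frac{1}{49658 + \left(-38572\right) \left(- \frac{1}{49761}\right) \frac{1}{42438}} = \frac{1}{49658 + \frac{38572}{49761} \cdot \frac{1}{42438}} = \frac{1}{49658 + \frac{19286}{1055878659}} = \frac{1}{\frac{52432822467908}{1055878659}} = \frac{1055878659}{52432822467908}$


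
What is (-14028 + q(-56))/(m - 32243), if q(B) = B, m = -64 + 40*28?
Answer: 14084/31187 ≈ 0.45160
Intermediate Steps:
m = 1056 (m = -64 + 1120 = 1056)
(-14028 + q(-56))/(m - 32243) = (-14028 - 56)/(1056 - 32243) = -14084/(-31187) = -14084*(-1/31187) = 14084/31187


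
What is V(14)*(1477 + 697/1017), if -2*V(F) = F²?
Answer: -147274988/1017 ≈ -1.4481e+5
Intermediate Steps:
V(F) = -F²/2
V(14)*(1477 + 697/1017) = (-½*14²)*(1477 + 697/1017) = (-½*196)*(1477 + 697*(1/1017)) = -98*(1477 + 697/1017) = -98*1502806/1017 = -147274988/1017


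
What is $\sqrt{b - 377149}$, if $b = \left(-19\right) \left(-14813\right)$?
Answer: $i \sqrt{95702} \approx 309.36 i$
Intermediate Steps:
$b = 281447$
$\sqrt{b - 377149} = \sqrt{281447 - 377149} = \sqrt{-95702} = i \sqrt{95702}$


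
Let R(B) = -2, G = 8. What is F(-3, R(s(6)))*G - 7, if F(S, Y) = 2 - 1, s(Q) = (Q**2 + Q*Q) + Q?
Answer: 1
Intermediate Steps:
s(Q) = Q + 2*Q**2 (s(Q) = (Q**2 + Q**2) + Q = 2*Q**2 + Q = Q + 2*Q**2)
F(S, Y) = 1
F(-3, R(s(6)))*G - 7 = 1*8 - 7 = 8 - 7 = 1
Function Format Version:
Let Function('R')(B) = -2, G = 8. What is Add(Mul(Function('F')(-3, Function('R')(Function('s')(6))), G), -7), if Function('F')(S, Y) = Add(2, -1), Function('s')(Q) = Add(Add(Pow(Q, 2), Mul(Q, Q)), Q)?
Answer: 1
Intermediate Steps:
Function('s')(Q) = Add(Q, Mul(2, Pow(Q, 2))) (Function('s')(Q) = Add(Add(Pow(Q, 2), Pow(Q, 2)), Q) = Add(Mul(2, Pow(Q, 2)), Q) = Add(Q, Mul(2, Pow(Q, 2))))
Function('F')(S, Y) = 1
Add(Mul(Function('F')(-3, Function('R')(Function('s')(6))), G), -7) = Add(Mul(1, 8), -7) = Add(8, -7) = 1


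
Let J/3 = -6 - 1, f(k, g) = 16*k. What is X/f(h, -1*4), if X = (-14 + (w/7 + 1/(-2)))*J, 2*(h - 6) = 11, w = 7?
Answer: 567/368 ≈ 1.5408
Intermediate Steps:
h = 23/2 (h = 6 + (1/2)*11 = 6 + 11/2 = 23/2 ≈ 11.500)
J = -21 (J = 3*(-6 - 1) = 3*(-7) = -21)
X = 567/2 (X = (-14 + (7/7 + 1/(-2)))*(-21) = (-14 + (7*(1/7) + 1*(-1/2)))*(-21) = (-14 + (1 - 1/2))*(-21) = (-14 + 1/2)*(-21) = -27/2*(-21) = 567/2 ≈ 283.50)
X/f(h, -1*4) = 567/(2*((16*(23/2)))) = (567/2)/184 = (567/2)*(1/184) = 567/368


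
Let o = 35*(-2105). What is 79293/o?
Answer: -79293/73675 ≈ -1.0763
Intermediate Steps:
o = -73675
79293/o = 79293/(-73675) = 79293*(-1/73675) = -79293/73675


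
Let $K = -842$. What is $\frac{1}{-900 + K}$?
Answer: $- \frac{1}{1742} \approx -0.00057405$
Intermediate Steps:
$\frac{1}{-900 + K} = \frac{1}{-900 - 842} = \frac{1}{-1742} = - \frac{1}{1742}$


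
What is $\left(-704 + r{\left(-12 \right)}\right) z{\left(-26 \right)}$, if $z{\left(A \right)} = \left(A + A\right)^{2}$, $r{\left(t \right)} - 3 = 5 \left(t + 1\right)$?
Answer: $-2044224$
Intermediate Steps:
$r{\left(t \right)} = 8 + 5 t$ ($r{\left(t \right)} = 3 + 5 \left(t + 1\right) = 3 + 5 \left(1 + t\right) = 3 + \left(5 + 5 t\right) = 8 + 5 t$)
$z{\left(A \right)} = 4 A^{2}$ ($z{\left(A \right)} = \left(2 A\right)^{2} = 4 A^{2}$)
$\left(-704 + r{\left(-12 \right)}\right) z{\left(-26 \right)} = \left(-704 + \left(8 + 5 \left(-12\right)\right)\right) 4 \left(-26\right)^{2} = \left(-704 + \left(8 - 60\right)\right) 4 \cdot 676 = \left(-704 - 52\right) 2704 = \left(-756\right) 2704 = -2044224$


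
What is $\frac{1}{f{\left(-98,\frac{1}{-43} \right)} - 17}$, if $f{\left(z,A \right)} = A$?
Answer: $- \frac{43}{732} \approx -0.058743$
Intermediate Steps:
$\frac{1}{f{\left(-98,\frac{1}{-43} \right)} - 17} = \frac{1}{\frac{1}{-43} - 17} = \frac{1}{- \frac{1}{43} + \left(-4527 + 4510\right)} = \frac{1}{- \frac{1}{43} - 17} = \frac{1}{- \frac{732}{43}} = - \frac{43}{732}$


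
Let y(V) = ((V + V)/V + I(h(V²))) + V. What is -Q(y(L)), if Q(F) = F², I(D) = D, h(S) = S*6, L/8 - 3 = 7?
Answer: -1480864324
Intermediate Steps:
L = 80 (L = 24 + 8*7 = 24 + 56 = 80)
h(S) = 6*S
y(V) = 2 + V + 6*V² (y(V) = ((V + V)/V + 6*V²) + V = ((2*V)/V + 6*V²) + V = (2 + 6*V²) + V = 2 + V + 6*V²)
-Q(y(L)) = -(2 + 80 + 6*80²)² = -(2 + 80 + 6*6400)² = -(2 + 80 + 38400)² = -1*38482² = -1*1480864324 = -1480864324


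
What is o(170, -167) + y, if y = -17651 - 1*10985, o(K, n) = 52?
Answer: -28584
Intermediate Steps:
y = -28636 (y = -17651 - 10985 = -28636)
o(170, -167) + y = 52 - 28636 = -28584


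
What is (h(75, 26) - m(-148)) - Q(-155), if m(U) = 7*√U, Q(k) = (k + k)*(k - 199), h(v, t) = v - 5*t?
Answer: -109795 - 14*I*√37 ≈ -1.098e+5 - 85.159*I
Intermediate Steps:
h(v, t) = v - 5*t
Q(k) = 2*k*(-199 + k) (Q(k) = (2*k)*(-199 + k) = 2*k*(-199 + k))
(h(75, 26) - m(-148)) - Q(-155) = ((75 - 5*26) - 7*√(-148)) - 2*(-155)*(-199 - 155) = ((75 - 130) - 7*2*I*√37) - 2*(-155)*(-354) = (-55 - 14*I*√37) - 1*109740 = (-55 - 14*I*√37) - 109740 = -109795 - 14*I*√37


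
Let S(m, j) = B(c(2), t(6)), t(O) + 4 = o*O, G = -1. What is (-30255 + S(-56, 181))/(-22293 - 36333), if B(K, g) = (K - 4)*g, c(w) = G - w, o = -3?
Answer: 30101/58626 ≈ 0.51344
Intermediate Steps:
c(w) = -1 - w
t(O) = -4 - 3*O
B(K, g) = g*(-4 + K) (B(K, g) = (-4 + K)*g = g*(-4 + K))
S(m, j) = 154 (S(m, j) = (-4 - 3*6)*(-4 + (-1 - 1*2)) = (-4 - 18)*(-4 + (-1 - 2)) = -22*(-4 - 3) = -22*(-7) = 154)
(-30255 + S(-56, 181))/(-22293 - 36333) = (-30255 + 154)/(-22293 - 36333) = -30101/(-58626) = -30101*(-1/58626) = 30101/58626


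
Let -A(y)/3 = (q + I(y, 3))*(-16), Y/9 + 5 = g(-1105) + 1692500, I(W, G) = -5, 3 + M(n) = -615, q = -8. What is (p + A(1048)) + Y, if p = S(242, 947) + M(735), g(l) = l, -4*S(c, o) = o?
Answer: 60884125/4 ≈ 1.5221e+7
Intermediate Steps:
S(c, o) = -o/4
M(n) = -618 (M(n) = -3 - 615 = -618)
Y = 15222510 (Y = -45 + 9*(-1105 + 1692500) = -45 + 9*1691395 = -45 + 15222555 = 15222510)
p = -3419/4 (p = -¼*947 - 618 = -947/4 - 618 = -3419/4 ≈ -854.75)
A(y) = -624 (A(y) = -3*(-8 - 5)*(-16) = -(-39)*(-16) = -3*208 = -624)
(p + A(1048)) + Y = (-3419/4 - 624) + 15222510 = -5915/4 + 15222510 = 60884125/4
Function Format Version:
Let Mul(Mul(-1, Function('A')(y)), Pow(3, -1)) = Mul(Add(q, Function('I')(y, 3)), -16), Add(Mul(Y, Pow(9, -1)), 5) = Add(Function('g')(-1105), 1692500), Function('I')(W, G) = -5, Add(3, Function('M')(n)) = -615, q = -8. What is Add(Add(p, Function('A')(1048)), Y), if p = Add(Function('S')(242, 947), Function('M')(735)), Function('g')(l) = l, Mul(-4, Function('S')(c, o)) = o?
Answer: Rational(60884125, 4) ≈ 1.5221e+7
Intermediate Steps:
Function('S')(c, o) = Mul(Rational(-1, 4), o)
Function('M')(n) = -618 (Function('M')(n) = Add(-3, -615) = -618)
Y = 15222510 (Y = Add(-45, Mul(9, Add(-1105, 1692500))) = Add(-45, Mul(9, 1691395)) = Add(-45, 15222555) = 15222510)
p = Rational(-3419, 4) (p = Add(Mul(Rational(-1, 4), 947), -618) = Add(Rational(-947, 4), -618) = Rational(-3419, 4) ≈ -854.75)
Function('A')(y) = -624 (Function('A')(y) = Mul(-3, Mul(Add(-8, -5), -16)) = Mul(-3, Mul(-13, -16)) = Mul(-3, 208) = -624)
Add(Add(p, Function('A')(1048)), Y) = Add(Add(Rational(-3419, 4), -624), 15222510) = Add(Rational(-5915, 4), 15222510) = Rational(60884125, 4)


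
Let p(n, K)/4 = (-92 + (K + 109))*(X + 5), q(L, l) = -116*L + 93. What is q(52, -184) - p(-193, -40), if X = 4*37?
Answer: 8137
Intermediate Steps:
q(L, l) = 93 - 116*L
X = 148
p(n, K) = 10404 + 612*K (p(n, K) = 4*((-92 + (K + 109))*(148 + 5)) = 4*((-92 + (109 + K))*153) = 4*((17 + K)*153) = 4*(2601 + 153*K) = 10404 + 612*K)
q(52, -184) - p(-193, -40) = (93 - 116*52) - (10404 + 612*(-40)) = (93 - 6032) - (10404 - 24480) = -5939 - 1*(-14076) = -5939 + 14076 = 8137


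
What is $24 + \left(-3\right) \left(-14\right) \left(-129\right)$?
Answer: $-5394$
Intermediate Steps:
$24 + \left(-3\right) \left(-14\right) \left(-129\right) = 24 + 42 \left(-129\right) = 24 - 5418 = -5394$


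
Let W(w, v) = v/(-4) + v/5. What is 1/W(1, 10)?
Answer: -2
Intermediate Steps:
W(w, v) = -v/20 (W(w, v) = v*(-¼) + v*(⅕) = -v/4 + v/5 = -v/20)
1/W(1, 10) = 1/(-1/20*10) = 1/(-½) = -2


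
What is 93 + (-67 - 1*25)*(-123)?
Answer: 11409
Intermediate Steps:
93 + (-67 - 1*25)*(-123) = 93 + (-67 - 25)*(-123) = 93 - 92*(-123) = 93 + 11316 = 11409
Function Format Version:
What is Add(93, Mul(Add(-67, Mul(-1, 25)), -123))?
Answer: 11409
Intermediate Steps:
Add(93, Mul(Add(-67, Mul(-1, 25)), -123)) = Add(93, Mul(Add(-67, -25), -123)) = Add(93, Mul(-92, -123)) = Add(93, 11316) = 11409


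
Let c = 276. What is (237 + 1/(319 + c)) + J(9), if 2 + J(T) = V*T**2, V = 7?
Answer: 477191/595 ≈ 802.00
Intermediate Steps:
J(T) = -2 + 7*T**2
(237 + 1/(319 + c)) + J(9) = (237 + 1/(319 + 276)) + (-2 + 7*9**2) = (237 + 1/595) + (-2 + 7*81) = (237 + 1/595) + (-2 + 567) = 141016/595 + 565 = 477191/595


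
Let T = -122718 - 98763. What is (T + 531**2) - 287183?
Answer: -226703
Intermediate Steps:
T = -221481
(T + 531**2) - 287183 = (-221481 + 531**2) - 287183 = (-221481 + 281961) - 287183 = 60480 - 287183 = -226703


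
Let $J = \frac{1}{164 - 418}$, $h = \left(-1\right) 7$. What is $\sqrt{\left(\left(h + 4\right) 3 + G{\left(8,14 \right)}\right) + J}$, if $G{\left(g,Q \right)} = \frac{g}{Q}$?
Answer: $\frac{i \sqrt{26657554}}{1778} \approx 2.9039 i$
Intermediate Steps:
$h = -7$
$J = - \frac{1}{254}$ ($J = \frac{1}{-254} = - \frac{1}{254} \approx -0.003937$)
$\sqrt{\left(\left(h + 4\right) 3 + G{\left(8,14 \right)}\right) + J} = \sqrt{\left(\left(-7 + 4\right) 3 + \frac{8}{14}\right) - \frac{1}{254}} = \sqrt{\left(\left(-3\right) 3 + 8 \cdot \frac{1}{14}\right) - \frac{1}{254}} = \sqrt{\left(-9 + \frac{4}{7}\right) - \frac{1}{254}} = \sqrt{- \frac{59}{7} - \frac{1}{254}} = \sqrt{- \frac{14993}{1778}} = \frac{i \sqrt{26657554}}{1778}$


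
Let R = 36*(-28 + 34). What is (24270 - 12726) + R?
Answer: 11760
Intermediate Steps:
R = 216 (R = 36*6 = 216)
(24270 - 12726) + R = (24270 - 12726) + 216 = 11544 + 216 = 11760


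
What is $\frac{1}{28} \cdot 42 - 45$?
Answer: $- \frac{87}{2} \approx -43.5$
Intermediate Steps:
$\frac{1}{28} \cdot 42 - 45 = \frac{3}{2} - 45 = - \frac{87}{2}$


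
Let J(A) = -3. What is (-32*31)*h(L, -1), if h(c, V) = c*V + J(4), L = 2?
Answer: 4960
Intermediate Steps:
h(c, V) = -3 + V*c (h(c, V) = c*V - 3 = V*c - 3 = -3 + V*c)
(-32*31)*h(L, -1) = (-32*31)*(-3 - 1*2) = -992*(-3 - 2) = -992*(-5) = 4960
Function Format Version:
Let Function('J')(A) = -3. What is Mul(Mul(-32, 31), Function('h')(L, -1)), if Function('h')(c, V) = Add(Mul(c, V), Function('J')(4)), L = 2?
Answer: 4960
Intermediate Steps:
Function('h')(c, V) = Add(-3, Mul(V, c)) (Function('h')(c, V) = Add(Mul(c, V), -3) = Add(Mul(V, c), -3) = Add(-3, Mul(V, c)))
Mul(Mul(-32, 31), Function('h')(L, -1)) = Mul(Mul(-32, 31), Add(-3, Mul(-1, 2))) = Mul(-992, Add(-3, -2)) = Mul(-992, -5) = 4960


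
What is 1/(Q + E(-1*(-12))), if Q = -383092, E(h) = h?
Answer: -1/383080 ≈ -2.6104e-6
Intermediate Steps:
1/(Q + E(-1*(-12))) = 1/(-383092 - 1*(-12)) = 1/(-383092 + 12) = 1/(-383080) = -1/383080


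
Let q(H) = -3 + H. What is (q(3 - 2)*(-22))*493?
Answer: 21692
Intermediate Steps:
(q(3 - 2)*(-22))*493 = ((-3 + (3 - 2))*(-22))*493 = ((-3 + 1)*(-22))*493 = -2*(-22)*493 = 44*493 = 21692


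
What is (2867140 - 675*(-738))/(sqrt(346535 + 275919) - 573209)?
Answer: -275573502230/46938276461 - 3365290*sqrt(622454)/328567935227 ≈ -5.8791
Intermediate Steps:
(2867140 - 675*(-738))/(sqrt(346535 + 275919) - 573209) = (2867140 + 498150)/(sqrt(622454) - 573209) = 3365290/(-573209 + sqrt(622454))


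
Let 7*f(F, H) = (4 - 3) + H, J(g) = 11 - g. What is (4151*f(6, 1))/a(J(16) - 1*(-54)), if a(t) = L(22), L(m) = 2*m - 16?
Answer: 593/14 ≈ 42.357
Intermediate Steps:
L(m) = -16 + 2*m
f(F, H) = 1/7 + H/7 (f(F, H) = ((4 - 3) + H)/7 = (1 + H)/7 = 1/7 + H/7)
a(t) = 28 (a(t) = -16 + 2*22 = -16 + 44 = 28)
(4151*f(6, 1))/a(J(16) - 1*(-54)) = (4151*(1/7 + (1/7)*1))/28 = (4151*(1/7 + 1/7))*(1/28) = (4151*(2/7))*(1/28) = 1186*(1/28) = 593/14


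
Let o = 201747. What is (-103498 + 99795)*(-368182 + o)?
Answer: 616308805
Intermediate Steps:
(-103498 + 99795)*(-368182 + o) = (-103498 + 99795)*(-368182 + 201747) = -3703*(-166435) = 616308805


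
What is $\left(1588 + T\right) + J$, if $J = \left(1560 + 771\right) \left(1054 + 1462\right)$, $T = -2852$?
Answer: $5863532$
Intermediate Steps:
$J = 5864796$ ($J = 2331 \cdot 2516 = 5864796$)
$\left(1588 + T\right) + J = \left(1588 - 2852\right) + 5864796 = -1264 + 5864796 = 5863532$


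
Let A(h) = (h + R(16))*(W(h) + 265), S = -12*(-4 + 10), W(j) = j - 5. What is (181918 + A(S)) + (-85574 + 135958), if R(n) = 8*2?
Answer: 221774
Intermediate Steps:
W(j) = -5 + j
S = -72 (S = -12*6 = -72)
R(n) = 16
A(h) = (16 + h)*(260 + h) (A(h) = (h + 16)*((-5 + h) + 265) = (16 + h)*(260 + h))
(181918 + A(S)) + (-85574 + 135958) = (181918 + (4160 + (-72)**2 + 276*(-72))) + (-85574 + 135958) = (181918 + (4160 + 5184 - 19872)) + 50384 = (181918 - 10528) + 50384 = 171390 + 50384 = 221774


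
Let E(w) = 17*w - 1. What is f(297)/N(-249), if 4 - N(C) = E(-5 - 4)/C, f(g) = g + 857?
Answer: 143673/421 ≈ 341.27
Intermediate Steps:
f(g) = 857 + g
E(w) = -1 + 17*w
N(C) = 4 + 154/C (N(C) = 4 - (-1 + 17*(-5 - 4))/C = 4 - (-1 + 17*(-9))/C = 4 - (-1 - 153)/C = 4 - (-154)/C = 4 + 154/C)
f(297)/N(-249) = (857 + 297)/(4 + 154/(-249)) = 1154/(4 + 154*(-1/249)) = 1154/(4 - 154/249) = 1154/(842/249) = 1154*(249/842) = 143673/421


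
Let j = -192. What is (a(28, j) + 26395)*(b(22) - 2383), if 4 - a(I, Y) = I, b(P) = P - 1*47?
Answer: -63501368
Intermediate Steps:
b(P) = -47 + P (b(P) = P - 47 = -47 + P)
a(I, Y) = 4 - I
(a(28, j) + 26395)*(b(22) - 2383) = ((4 - 1*28) + 26395)*((-47 + 22) - 2383) = ((4 - 28) + 26395)*(-25 - 2383) = (-24 + 26395)*(-2408) = 26371*(-2408) = -63501368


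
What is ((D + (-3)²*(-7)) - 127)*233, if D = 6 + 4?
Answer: -41940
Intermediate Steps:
D = 10
((D + (-3)²*(-7)) - 127)*233 = ((10 + (-3)²*(-7)) - 127)*233 = ((10 + 9*(-7)) - 127)*233 = ((10 - 63) - 127)*233 = (-53 - 127)*233 = -180*233 = -41940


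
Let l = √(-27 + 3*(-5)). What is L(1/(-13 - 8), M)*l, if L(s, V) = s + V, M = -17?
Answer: -358*I*√42/21 ≈ -110.48*I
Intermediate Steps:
L(s, V) = V + s
l = I*√42 (l = √(-27 - 15) = √(-42) = I*√42 ≈ 6.4807*I)
L(1/(-13 - 8), M)*l = (-17 + 1/(-13 - 8))*(I*√42) = (-17 + 1/(-21))*(I*√42) = (-17 - 1/21)*(I*√42) = -358*I*√42/21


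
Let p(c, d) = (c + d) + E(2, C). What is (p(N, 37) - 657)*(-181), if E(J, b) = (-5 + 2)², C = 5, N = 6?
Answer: 109505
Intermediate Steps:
E(J, b) = 9 (E(J, b) = (-3)² = 9)
p(c, d) = 9 + c + d (p(c, d) = (c + d) + 9 = 9 + c + d)
(p(N, 37) - 657)*(-181) = ((9 + 6 + 37) - 657)*(-181) = (52 - 657)*(-181) = -605*(-181) = 109505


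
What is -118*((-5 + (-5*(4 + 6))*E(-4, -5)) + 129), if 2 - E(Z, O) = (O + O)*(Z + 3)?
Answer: -61832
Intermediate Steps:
E(Z, O) = 2 - 2*O*(3 + Z) (E(Z, O) = 2 - (O + O)*(Z + 3) = 2 - 2*O*(3 + Z))
-118*((-5 + (-5*(4 + 6))*E(-4, -5)) + 129) = -118*((-5 + (-5*(4 + 6))*(2 - 6*(-5) - 2*(-5)*(-4))) + 129) = -118*((-5 + (-5*10)*(2 + 30 - 40)) + 129) = -118*((-5 - 50*(-8)) + 129) = -118*((-5 + 400) + 129) = -118*(395 + 129) = -118*524 = -61832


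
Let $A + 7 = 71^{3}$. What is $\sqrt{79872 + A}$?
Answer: $4 \sqrt{27361} \approx 661.65$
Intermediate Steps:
$A = 357904$ ($A = -7 + 71^{3} = -7 + 357911 = 357904$)
$\sqrt{79872 + A} = \sqrt{79872 + 357904} = \sqrt{437776} = 4 \sqrt{27361}$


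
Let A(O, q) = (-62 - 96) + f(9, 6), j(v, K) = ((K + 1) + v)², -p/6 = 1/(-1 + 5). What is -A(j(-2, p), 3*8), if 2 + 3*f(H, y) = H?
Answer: 467/3 ≈ 155.67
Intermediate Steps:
f(H, y) = -⅔ + H/3
p = -3/2 (p = -6/(-1 + 5) = -6/4 = -6*¼ = -3/2 ≈ -1.5000)
j(v, K) = (1 + K + v)² (j(v, K) = ((1 + K) + v)² = (1 + K + v)²)
A(O, q) = -467/3 (A(O, q) = (-62 - 96) + (-⅔ + (⅓)*9) = -158 + (-⅔ + 3) = -158 + 7/3 = -467/3)
-A(j(-2, p), 3*8) = -1*(-467/3) = 467/3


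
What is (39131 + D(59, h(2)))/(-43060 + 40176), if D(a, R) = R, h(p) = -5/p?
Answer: -78257/5768 ≈ -13.567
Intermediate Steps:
(39131 + D(59, h(2)))/(-43060 + 40176) = (39131 - 5/2)/(-43060 + 40176) = (39131 - 5*½)/(-2884) = (39131 - 5/2)*(-1/2884) = (78257/2)*(-1/2884) = -78257/5768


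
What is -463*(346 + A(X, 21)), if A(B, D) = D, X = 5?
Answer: -169921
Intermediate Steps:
-463*(346 + A(X, 21)) = -463*(346 + 21) = -463*367 = -169921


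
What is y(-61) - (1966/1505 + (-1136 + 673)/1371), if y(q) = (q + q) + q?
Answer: -379592536/2063355 ≈ -183.97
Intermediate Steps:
y(q) = 3*q (y(q) = 2*q + q = 3*q)
y(-61) - (1966/1505 + (-1136 + 673)/1371) = 3*(-61) - (1966/1505 + (-1136 + 673)/1371) = -183 - (1966*(1/1505) - 463*1/1371) = -183 - (1966/1505 - 463/1371) = -183 - 1*1998571/2063355 = -183 - 1998571/2063355 = -379592536/2063355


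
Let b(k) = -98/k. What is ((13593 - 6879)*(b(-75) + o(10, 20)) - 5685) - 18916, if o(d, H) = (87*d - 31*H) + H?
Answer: 44923799/25 ≈ 1.7970e+6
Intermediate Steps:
o(d, H) = -30*H + 87*d (o(d, H) = (-31*H + 87*d) + H = -30*H + 87*d)
((13593 - 6879)*(b(-75) + o(10, 20)) - 5685) - 18916 = ((13593 - 6879)*(-98/(-75) + (-30*20 + 87*10)) - 5685) - 18916 = (6714*(-98*(-1/75) + (-600 + 870)) - 5685) - 18916 = (6714*(98/75 + 270) - 5685) - 18916 = (6714*(20348/75) - 5685) - 18916 = (45538824/25 - 5685) - 18916 = 45396699/25 - 18916 = 44923799/25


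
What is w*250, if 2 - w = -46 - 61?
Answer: 27250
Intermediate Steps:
w = 109 (w = 2 - (-46 - 61) = 2 - 1*(-107) = 2 + 107 = 109)
w*250 = 109*250 = 27250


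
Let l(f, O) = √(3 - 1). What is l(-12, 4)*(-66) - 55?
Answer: -55 - 66*√2 ≈ -148.34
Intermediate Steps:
l(f, O) = √2
l(-12, 4)*(-66) - 55 = √2*(-66) - 55 = -66*√2 - 55 = -55 - 66*√2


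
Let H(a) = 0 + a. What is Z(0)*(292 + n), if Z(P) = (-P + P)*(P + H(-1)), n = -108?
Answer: 0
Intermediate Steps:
H(a) = a
Z(P) = 0 (Z(P) = (-P + P)*(P - 1) = 0*(-1 + P) = 0)
Z(0)*(292 + n) = 0*(292 - 108) = 0*184 = 0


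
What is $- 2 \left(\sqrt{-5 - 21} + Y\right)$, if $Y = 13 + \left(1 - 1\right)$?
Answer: $-26 - 2 i \sqrt{26} \approx -26.0 - 10.198 i$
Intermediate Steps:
$Y = 13$ ($Y = 13 + \left(1 - 1\right) = 13 + 0 = 13$)
$- 2 \left(\sqrt{-5 - 21} + Y\right) = - 2 \left(\sqrt{-5 - 21} + 13\right) = - 2 \left(\sqrt{-26} + 13\right) = - 2 \left(i \sqrt{26} + 13\right) = - 2 \left(13 + i \sqrt{26}\right) = -26 - 2 i \sqrt{26}$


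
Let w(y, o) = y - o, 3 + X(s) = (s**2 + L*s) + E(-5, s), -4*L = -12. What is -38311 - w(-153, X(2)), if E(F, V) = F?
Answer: -38156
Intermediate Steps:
L = 3 (L = -1/4*(-12) = 3)
X(s) = -8 + s**2 + 3*s (X(s) = -3 + ((s**2 + 3*s) - 5) = -3 + (-5 + s**2 + 3*s) = -8 + s**2 + 3*s)
-38311 - w(-153, X(2)) = -38311 - (-153 - (-8 + 2**2 + 3*2)) = -38311 - (-153 - (-8 + 4 + 6)) = -38311 - (-153 - 1*2) = -38311 - (-153 - 2) = -38311 - 1*(-155) = -38311 + 155 = -38156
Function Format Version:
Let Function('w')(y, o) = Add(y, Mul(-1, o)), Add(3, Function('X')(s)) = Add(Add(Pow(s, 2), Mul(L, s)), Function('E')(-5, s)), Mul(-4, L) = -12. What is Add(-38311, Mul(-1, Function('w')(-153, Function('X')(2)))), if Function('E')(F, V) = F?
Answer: -38156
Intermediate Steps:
L = 3 (L = Mul(Rational(-1, 4), -12) = 3)
Function('X')(s) = Add(-8, Pow(s, 2), Mul(3, s)) (Function('X')(s) = Add(-3, Add(Add(Pow(s, 2), Mul(3, s)), -5)) = Add(-3, Add(-5, Pow(s, 2), Mul(3, s))) = Add(-8, Pow(s, 2), Mul(3, s)))
Add(-38311, Mul(-1, Function('w')(-153, Function('X')(2)))) = Add(-38311, Mul(-1, Add(-153, Mul(-1, Add(-8, Pow(2, 2), Mul(3, 2)))))) = Add(-38311, Mul(-1, Add(-153, Mul(-1, Add(-8, 4, 6))))) = Add(-38311, Mul(-1, Add(-153, Mul(-1, 2)))) = Add(-38311, Mul(-1, Add(-153, -2))) = Add(-38311, Mul(-1, -155)) = Add(-38311, 155) = -38156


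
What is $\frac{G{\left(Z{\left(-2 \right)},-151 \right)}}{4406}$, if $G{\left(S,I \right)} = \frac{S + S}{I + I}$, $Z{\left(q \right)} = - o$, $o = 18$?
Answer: $\frac{9}{332653} \approx 2.7055 \cdot 10^{-5}$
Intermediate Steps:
$Z{\left(q \right)} = -18$ ($Z{\left(q \right)} = \left(-1\right) 18 = -18$)
$G{\left(S,I \right)} = \frac{S}{I}$ ($G{\left(S,I \right)} = \frac{2 S}{2 I} = 2 S \frac{1}{2 I} = \frac{S}{I}$)
$\frac{G{\left(Z{\left(-2 \right)},-151 \right)}}{4406} = \frac{\left(-18\right) \frac{1}{-151}}{4406} = \left(-18\right) \left(- \frac{1}{151}\right) \frac{1}{4406} = \frac{18}{151} \cdot \frac{1}{4406} = \frac{9}{332653}$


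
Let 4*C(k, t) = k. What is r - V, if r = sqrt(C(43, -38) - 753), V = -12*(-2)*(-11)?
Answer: 264 + I*sqrt(2969)/2 ≈ 264.0 + 27.244*I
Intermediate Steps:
C(k, t) = k/4
V = -264 (V = 24*(-11) = -264)
r = I*sqrt(2969)/2 (r = sqrt((1/4)*43 - 753) = sqrt(43/4 - 753) = sqrt(-2969/4) = I*sqrt(2969)/2 ≈ 27.244*I)
r - V = I*sqrt(2969)/2 - 1*(-264) = I*sqrt(2969)/2 + 264 = 264 + I*sqrt(2969)/2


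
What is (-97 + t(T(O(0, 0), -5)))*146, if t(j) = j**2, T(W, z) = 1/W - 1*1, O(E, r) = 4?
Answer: -112639/8 ≈ -14080.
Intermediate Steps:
T(W, z) = -1 + 1/W (T(W, z) = 1/W - 1 = -1 + 1/W)
(-97 + t(T(O(0, 0), -5)))*146 = (-97 + ((1 - 1*4)/4)**2)*146 = (-97 + ((1 - 4)/4)**2)*146 = (-97 + ((1/4)*(-3))**2)*146 = (-97 + (-3/4)**2)*146 = (-97 + 9/16)*146 = -1543/16*146 = -112639/8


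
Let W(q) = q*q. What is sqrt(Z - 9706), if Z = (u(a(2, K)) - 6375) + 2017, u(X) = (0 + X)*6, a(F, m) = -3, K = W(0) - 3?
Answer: I*sqrt(14082) ≈ 118.67*I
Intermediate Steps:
W(q) = q**2
K = -3 (K = 0**2 - 3 = 0 - 3 = -3)
u(X) = 6*X (u(X) = X*6 = 6*X)
Z = -4376 (Z = (6*(-3) - 6375) + 2017 = (-18 - 6375) + 2017 = -6393 + 2017 = -4376)
sqrt(Z - 9706) = sqrt(-4376 - 9706) = sqrt(-14082) = I*sqrt(14082)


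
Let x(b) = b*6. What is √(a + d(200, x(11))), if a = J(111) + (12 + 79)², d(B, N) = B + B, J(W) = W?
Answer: 2*√2198 ≈ 93.766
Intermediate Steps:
x(b) = 6*b
d(B, N) = 2*B
a = 8392 (a = 111 + (12 + 79)² = 111 + 91² = 111 + 8281 = 8392)
√(a + d(200, x(11))) = √(8392 + 2*200) = √(8392 + 400) = √8792 = 2*√2198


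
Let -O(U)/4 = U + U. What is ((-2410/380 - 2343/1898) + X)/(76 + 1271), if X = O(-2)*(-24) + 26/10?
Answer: -11689394/40479595 ≈ -0.28877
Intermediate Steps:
O(U) = -8*U (O(U) = -4*(U + U) = -8*U)
X = -1907/5 (X = -8*(-2)*(-24) + 26/10 = 16*(-24) + 26*(1/10) = -384 + 13/5 = -1907/5 ≈ -381.40)
((-2410/380 - 2343/1898) + X)/(76 + 1271) = ((-2410/380 - 2343/1898) - 1907/5)/(76 + 1271) = ((-2410*1/380 - 2343*1/1898) - 1907/5)/1347 = ((-241/38 - 2343/1898) - 1907/5)*(1/1347) = (-136613/18031 - 1907/5)*(1/1347) = -35068182/90155*1/1347 = -11689394/40479595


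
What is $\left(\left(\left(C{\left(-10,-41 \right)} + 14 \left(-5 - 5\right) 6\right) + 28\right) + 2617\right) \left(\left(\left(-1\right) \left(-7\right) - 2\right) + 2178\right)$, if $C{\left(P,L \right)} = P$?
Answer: $3918485$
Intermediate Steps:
$\left(\left(\left(C{\left(-10,-41 \right)} + 14 \left(-5 - 5\right) 6\right) + 28\right) + 2617\right) \left(\left(\left(-1\right) \left(-7\right) - 2\right) + 2178\right) = \left(\left(\left(-10 + 14 \left(-5 - 5\right) 6\right) + 28\right) + 2617\right) \left(\left(\left(-1\right) \left(-7\right) - 2\right) + 2178\right) = \left(\left(\left(-10 + 14 \left(\left(-10\right) 6\right)\right) + 28\right) + 2617\right) \left(\left(7 - 2\right) + 2178\right) = \left(\left(\left(-10 + 14 \left(-60\right)\right) + 28\right) + 2617\right) \left(5 + 2178\right) = \left(\left(\left(-10 - 840\right) + 28\right) + 2617\right) 2183 = \left(\left(-850 + 28\right) + 2617\right) 2183 = \left(-822 + 2617\right) 2183 = 1795 \cdot 2183 = 3918485$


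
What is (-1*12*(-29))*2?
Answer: 696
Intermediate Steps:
(-1*12*(-29))*2 = -12*(-29)*2 = 348*2 = 696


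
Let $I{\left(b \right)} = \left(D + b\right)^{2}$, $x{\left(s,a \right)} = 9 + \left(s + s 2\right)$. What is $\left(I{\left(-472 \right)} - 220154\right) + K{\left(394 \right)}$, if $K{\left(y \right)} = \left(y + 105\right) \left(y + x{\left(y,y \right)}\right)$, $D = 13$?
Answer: $781442$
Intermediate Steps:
$x{\left(s,a \right)} = 9 + 3 s$ ($x{\left(s,a \right)} = 9 + \left(s + 2 s\right) = 9 + 3 s$)
$K{\left(y \right)} = \left(9 + 4 y\right) \left(105 + y\right)$ ($K{\left(y \right)} = \left(y + 105\right) \left(y + \left(9 + 3 y\right)\right) = \left(105 + y\right) \left(9 + 4 y\right) = \left(9 + 4 y\right) \left(105 + y\right)$)
$I{\left(b \right)} = \left(13 + b\right)^{2}$
$\left(I{\left(-472 \right)} - 220154\right) + K{\left(394 \right)} = \left(\left(13 - 472\right)^{2} - 220154\right) + \left(945 + 4 \cdot 394^{2} + 429 \cdot 394\right) = \left(\left(-459\right)^{2} - 220154\right) + \left(945 + 4 \cdot 155236 + 169026\right) = \left(210681 - 220154\right) + \left(945 + 620944 + 169026\right) = -9473 + 790915 = 781442$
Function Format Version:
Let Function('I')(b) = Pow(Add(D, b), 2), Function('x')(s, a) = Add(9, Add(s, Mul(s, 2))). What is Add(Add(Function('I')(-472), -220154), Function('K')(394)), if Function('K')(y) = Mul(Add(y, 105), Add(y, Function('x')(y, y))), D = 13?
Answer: 781442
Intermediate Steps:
Function('x')(s, a) = Add(9, Mul(3, s)) (Function('x')(s, a) = Add(9, Add(s, Mul(2, s))) = Add(9, Mul(3, s)))
Function('K')(y) = Mul(Add(9, Mul(4, y)), Add(105, y)) (Function('K')(y) = Mul(Add(y, 105), Add(y, Add(9, Mul(3, y)))) = Mul(Add(105, y), Add(9, Mul(4, y))) = Mul(Add(9, Mul(4, y)), Add(105, y)))
Function('I')(b) = Pow(Add(13, b), 2)
Add(Add(Function('I')(-472), -220154), Function('K')(394)) = Add(Add(Pow(Add(13, -472), 2), -220154), Add(945, Mul(4, Pow(394, 2)), Mul(429, 394))) = Add(Add(Pow(-459, 2), -220154), Add(945, Mul(4, 155236), 169026)) = Add(Add(210681, -220154), Add(945, 620944, 169026)) = Add(-9473, 790915) = 781442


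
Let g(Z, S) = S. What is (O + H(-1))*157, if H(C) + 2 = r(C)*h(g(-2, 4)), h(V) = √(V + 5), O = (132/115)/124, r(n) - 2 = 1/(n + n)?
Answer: 2808887/7130 ≈ 393.95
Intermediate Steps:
r(n) = 2 + 1/(2*n) (r(n) = 2 + 1/(n + n) = 2 + 1/(2*n))
O = 33/3565 (O = (132*(1/115))*(1/124) = (132/115)*(1/124) = 33/3565 ≈ 0.0092567)
h(V) = √(5 + V)
H(C) = 4 + 3/(2*C) (H(C) = -2 + (2 + 1/(2*C))*√(5 + 4) = -2 + (2 + 1/(2*C))*√9 = -2 + (2 + 1/(2*C))*3 = -2 + (6 + 3/(2*C)) = 4 + 3/(2*C))
(O + H(-1))*157 = (33/3565 + (4 + (3/2)/(-1)))*157 = (33/3565 + (4 + (3/2)*(-1)))*157 = (33/3565 + (4 - 3/2))*157 = (33/3565 + 5/2)*157 = (17891/7130)*157 = 2808887/7130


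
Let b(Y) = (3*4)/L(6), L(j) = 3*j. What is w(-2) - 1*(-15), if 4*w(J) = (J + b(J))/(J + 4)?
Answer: 89/6 ≈ 14.833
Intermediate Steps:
b(Y) = ⅔ (b(Y) = (3*4)/((3*6)) = 12/18 = 12*(1/18) = ⅔)
w(J) = (⅔ + J)/(4*(4 + J)) (w(J) = ((J + ⅔)/(J + 4))/4 = ((⅔ + J)/(4 + J))/4 = (⅔ + J)/(4*(4 + J)))
w(-2) - 1*(-15) = (2 + 3*(-2))/(12*(4 - 2)) - 1*(-15) = (1/12)*(2 - 6)/2 + 15 = (1/12)*(½)*(-4) + 15 = -⅙ + 15 = 89/6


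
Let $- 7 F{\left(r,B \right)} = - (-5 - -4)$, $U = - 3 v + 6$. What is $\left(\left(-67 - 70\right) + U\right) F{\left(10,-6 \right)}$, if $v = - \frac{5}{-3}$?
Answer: $\frac{136}{7} \approx 19.429$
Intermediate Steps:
$v = \frac{5}{3}$ ($v = \left(-5\right) \left(- \frac{1}{3}\right) = \frac{5}{3} \approx 1.6667$)
$U = 1$ ($U = \left(-3\right) \frac{5}{3} + 6 = -5 + 6 = 1$)
$F{\left(r,B \right)} = - \frac{1}{7}$ ($F{\left(r,B \right)} = - \frac{\left(-1\right) \left(-5 - -4\right)}{7} = - \frac{\left(-1\right) \left(-5 + 4\right)}{7} = - \frac{\left(-1\right) \left(-1\right)}{7} = \left(- \frac{1}{7}\right) 1 = - \frac{1}{7}$)
$\left(\left(-67 - 70\right) + U\right) F{\left(10,-6 \right)} = \left(\left(-67 - 70\right) + 1\right) \left(- \frac{1}{7}\right) = \left(-137 + 1\right) \left(- \frac{1}{7}\right) = \left(-136\right) \left(- \frac{1}{7}\right) = \frac{136}{7}$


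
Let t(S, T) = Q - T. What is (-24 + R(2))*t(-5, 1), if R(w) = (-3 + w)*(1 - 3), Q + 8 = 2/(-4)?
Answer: 209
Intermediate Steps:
Q = -17/2 (Q = -8 + 2/(-4) = -8 + 2*(-¼) = -8 - ½ = -17/2 ≈ -8.5000)
R(w) = 6 - 2*w (R(w) = (-3 + w)*(-2) = 6 - 2*w)
t(S, T) = -17/2 - T
(-24 + R(2))*t(-5, 1) = (-24 + (6 - 2*2))*(-17/2 - 1*1) = (-24 + (6 - 4))*(-17/2 - 1) = (-24 + 2)*(-19/2) = -22*(-19/2) = 209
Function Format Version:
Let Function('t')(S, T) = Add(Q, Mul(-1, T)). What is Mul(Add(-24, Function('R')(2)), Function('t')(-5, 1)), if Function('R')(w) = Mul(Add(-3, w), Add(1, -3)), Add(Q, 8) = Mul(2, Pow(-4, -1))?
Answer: 209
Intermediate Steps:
Q = Rational(-17, 2) (Q = Add(-8, Mul(2, Pow(-4, -1))) = Add(-8, Mul(2, Rational(-1, 4))) = Add(-8, Rational(-1, 2)) = Rational(-17, 2) ≈ -8.5000)
Function('R')(w) = Add(6, Mul(-2, w)) (Function('R')(w) = Mul(Add(-3, w), -2) = Add(6, Mul(-2, w)))
Function('t')(S, T) = Add(Rational(-17, 2), Mul(-1, T))
Mul(Add(-24, Function('R')(2)), Function('t')(-5, 1)) = Mul(Add(-24, Add(6, Mul(-2, 2))), Add(Rational(-17, 2), Mul(-1, 1))) = Mul(Add(-24, Add(6, -4)), Add(Rational(-17, 2), -1)) = Mul(Add(-24, 2), Rational(-19, 2)) = Mul(-22, Rational(-19, 2)) = 209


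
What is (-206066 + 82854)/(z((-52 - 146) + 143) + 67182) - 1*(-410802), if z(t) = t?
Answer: 27575782642/67127 ≈ 4.1080e+5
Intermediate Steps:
(-206066 + 82854)/(z((-52 - 146) + 143) + 67182) - 1*(-410802) = (-206066 + 82854)/(((-52 - 146) + 143) + 67182) - 1*(-410802) = -123212/((-198 + 143) + 67182) + 410802 = -123212/(-55 + 67182) + 410802 = -123212/67127 + 410802 = 27575782642/67127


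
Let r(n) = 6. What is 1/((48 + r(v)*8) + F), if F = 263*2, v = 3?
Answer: 1/622 ≈ 0.0016077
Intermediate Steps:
F = 526
1/((48 + r(v)*8) + F) = 1/((48 + 6*8) + 526) = 1/((48 + 48) + 526) = 1/(96 + 526) = 1/622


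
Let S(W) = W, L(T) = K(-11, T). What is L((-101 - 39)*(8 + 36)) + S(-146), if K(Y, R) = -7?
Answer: -153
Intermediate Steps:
L(T) = -7
L((-101 - 39)*(8 + 36)) + S(-146) = -7 - 146 = -153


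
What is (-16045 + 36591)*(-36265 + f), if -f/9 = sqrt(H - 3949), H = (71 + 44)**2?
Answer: -745100690 - 369828*sqrt(2319) ≈ -7.6291e+8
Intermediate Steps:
H = 13225 (H = 115**2 = 13225)
f = -18*sqrt(2319) (f = -9*sqrt(13225 - 3949) = -18*sqrt(2319) ≈ -866.81)
(-16045 + 36591)*(-36265 + f) = (-16045 + 36591)*(-36265 - 18*sqrt(2319)) = 20546*(-36265 - 18*sqrt(2319)) = -745100690 - 369828*sqrt(2319)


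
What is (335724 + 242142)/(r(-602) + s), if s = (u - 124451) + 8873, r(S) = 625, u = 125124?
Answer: 577866/10171 ≈ 56.815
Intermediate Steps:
s = 9546 (s = (125124 - 124451) + 8873 = 673 + 8873 = 9546)
(335724 + 242142)/(r(-602) + s) = (335724 + 242142)/(625 + 9546) = 577866/10171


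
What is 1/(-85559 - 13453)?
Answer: -1/99012 ≈ -1.0100e-5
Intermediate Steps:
1/(-85559 - 13453) = 1/(-99012) = -1/99012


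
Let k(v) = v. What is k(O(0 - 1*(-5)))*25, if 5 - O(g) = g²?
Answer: -500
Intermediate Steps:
O(g) = 5 - g²
k(O(0 - 1*(-5)))*25 = (5 - (0 - 1*(-5))²)*25 = (5 - (0 + 5)²)*25 = (5 - 1*5²)*25 = (5 - 1*25)*25 = (5 - 25)*25 = -20*25 = -500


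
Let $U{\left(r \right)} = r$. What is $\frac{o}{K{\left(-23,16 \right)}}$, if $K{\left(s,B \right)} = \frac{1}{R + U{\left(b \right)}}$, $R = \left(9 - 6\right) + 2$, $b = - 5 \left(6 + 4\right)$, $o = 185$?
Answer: $-8325$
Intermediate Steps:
$b = -50$ ($b = \left(-5\right) 10 = -50$)
$R = 5$ ($R = 3 + 2 = 5$)
$K{\left(s,B \right)} = - \frac{1}{45}$ ($K{\left(s,B \right)} = \frac{1}{5 - 50} = \frac{1}{-45} = - \frac{1}{45}$)
$\frac{o}{K{\left(-23,16 \right)}} = \frac{185}{- \frac{1}{45}} = 185 \left(-45\right) = -8325$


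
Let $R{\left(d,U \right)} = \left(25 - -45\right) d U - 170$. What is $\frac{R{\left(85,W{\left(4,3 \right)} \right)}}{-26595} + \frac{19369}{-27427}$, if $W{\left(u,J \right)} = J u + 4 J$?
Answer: $- \frac{885406313}{145884213} \approx -6.0692$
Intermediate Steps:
$W{\left(u,J \right)} = 4 J + J u$
$R{\left(d,U \right)} = -170 + 70 U d$ ($R{\left(d,U \right)} = \left(25 + 45\right) d U - 170 = 70 d U - 170 = 70 U d - 170 = -170 + 70 U d$)
$\frac{R{\left(85,W{\left(4,3 \right)} \right)}}{-26595} + \frac{19369}{-27427} = \frac{-170 + 70 \cdot 3 \left(4 + 4\right) 85}{-26595} + \frac{19369}{-27427} = \left(-170 + 70 \cdot 3 \cdot 8 \cdot 85\right) \left(- \frac{1}{26595}\right) + 19369 \left(- \frac{1}{27427}\right) = \left(-170 + 70 \cdot 24 \cdot 85\right) \left(- \frac{1}{26595}\right) - \frac{19369}{27427} = \left(-170 + 142800\right) \left(- \frac{1}{26595}\right) - \frac{19369}{27427} = 142630 \left(- \frac{1}{26595}\right) - \frac{19369}{27427} = - \frac{28526}{5319} - \frac{19369}{27427} = - \frac{885406313}{145884213}$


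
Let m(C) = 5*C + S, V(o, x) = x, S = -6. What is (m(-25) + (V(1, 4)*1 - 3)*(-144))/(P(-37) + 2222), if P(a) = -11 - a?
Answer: -275/2248 ≈ -0.12233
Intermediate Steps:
m(C) = -6 + 5*C (m(C) = 5*C - 6 = -6 + 5*C)
(m(-25) + (V(1, 4)*1 - 3)*(-144))/(P(-37) + 2222) = ((-6 + 5*(-25)) + (4*1 - 3)*(-144))/((-11 - 1*(-37)) + 2222) = ((-6 - 125) + (4 - 3)*(-144))/((-11 + 37) + 2222) = (-131 + 1*(-144))/(26 + 2222) = (-131 - 144)/2248 = -275*1/2248 = -275/2248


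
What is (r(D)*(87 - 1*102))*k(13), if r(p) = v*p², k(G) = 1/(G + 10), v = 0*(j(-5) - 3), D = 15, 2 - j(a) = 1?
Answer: 0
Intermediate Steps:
j(a) = 1 (j(a) = 2 - 1*1 = 2 - 1 = 1)
v = 0 (v = 0*(1 - 3) = 0*(-2) = 0)
k(G) = 1/(10 + G)
r(p) = 0 (r(p) = 0*p² = 0)
(r(D)*(87 - 1*102))*k(13) = (0*(87 - 1*102))/(10 + 13) = (0*(87 - 102))/23 = (0*(-15))*(1/23) = 0*(1/23) = 0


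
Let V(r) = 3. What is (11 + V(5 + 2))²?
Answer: 196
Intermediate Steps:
(11 + V(5 + 2))² = (11 + 3)² = 14² = 196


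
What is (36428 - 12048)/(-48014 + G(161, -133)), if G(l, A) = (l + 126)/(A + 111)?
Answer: -107272/211319 ≈ -0.50763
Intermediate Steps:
G(l, A) = (126 + l)/(111 + A)
(36428 - 12048)/(-48014 + G(161, -133)) = (36428 - 12048)/(-48014 + (126 + 161)/(111 - 133)) = 24380/(-48014 + 287/(-22)) = 24380/(-48014 - 1/22*287) = 24380/(-48014 - 287/22) = 24380/(-1056595/22) = 24380*(-22/1056595) = -107272/211319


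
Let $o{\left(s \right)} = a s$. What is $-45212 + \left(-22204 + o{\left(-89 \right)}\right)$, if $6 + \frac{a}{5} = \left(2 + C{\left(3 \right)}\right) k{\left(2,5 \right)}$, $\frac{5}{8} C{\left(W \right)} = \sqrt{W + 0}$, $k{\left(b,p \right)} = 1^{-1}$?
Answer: $-65636 - 712 \sqrt{3} \approx -66869.0$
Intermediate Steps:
$k{\left(b,p \right)} = 1$
$C{\left(W \right)} = \frac{8 \sqrt{W}}{5}$ ($C{\left(W \right)} = \frac{8 \sqrt{W + 0}}{5} = \frac{8 \sqrt{W}}{5}$)
$a = -20 + 8 \sqrt{3}$ ($a = -30 + 5 \left(2 + \frac{8 \sqrt{3}}{5}\right) 1 = -30 + 5 \left(2 + \frac{8 \sqrt{3}}{5}\right) = -30 + \left(10 + 8 \sqrt{3}\right) = -20 + 8 \sqrt{3} \approx -6.1436$)
$o{\left(s \right)} = s \left(-20 + 8 \sqrt{3}\right)$ ($o{\left(s \right)} = \left(-20 + 8 \sqrt{3}\right) s = s \left(-20 + 8 \sqrt{3}\right)$)
$-45212 + \left(-22204 + o{\left(-89 \right)}\right) = -45212 - \left(22204 + 356 \left(-5 + 2 \sqrt{3}\right)\right) = -45212 - \left(20424 + 712 \sqrt{3}\right) = -65636 - 712 \sqrt{3}$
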